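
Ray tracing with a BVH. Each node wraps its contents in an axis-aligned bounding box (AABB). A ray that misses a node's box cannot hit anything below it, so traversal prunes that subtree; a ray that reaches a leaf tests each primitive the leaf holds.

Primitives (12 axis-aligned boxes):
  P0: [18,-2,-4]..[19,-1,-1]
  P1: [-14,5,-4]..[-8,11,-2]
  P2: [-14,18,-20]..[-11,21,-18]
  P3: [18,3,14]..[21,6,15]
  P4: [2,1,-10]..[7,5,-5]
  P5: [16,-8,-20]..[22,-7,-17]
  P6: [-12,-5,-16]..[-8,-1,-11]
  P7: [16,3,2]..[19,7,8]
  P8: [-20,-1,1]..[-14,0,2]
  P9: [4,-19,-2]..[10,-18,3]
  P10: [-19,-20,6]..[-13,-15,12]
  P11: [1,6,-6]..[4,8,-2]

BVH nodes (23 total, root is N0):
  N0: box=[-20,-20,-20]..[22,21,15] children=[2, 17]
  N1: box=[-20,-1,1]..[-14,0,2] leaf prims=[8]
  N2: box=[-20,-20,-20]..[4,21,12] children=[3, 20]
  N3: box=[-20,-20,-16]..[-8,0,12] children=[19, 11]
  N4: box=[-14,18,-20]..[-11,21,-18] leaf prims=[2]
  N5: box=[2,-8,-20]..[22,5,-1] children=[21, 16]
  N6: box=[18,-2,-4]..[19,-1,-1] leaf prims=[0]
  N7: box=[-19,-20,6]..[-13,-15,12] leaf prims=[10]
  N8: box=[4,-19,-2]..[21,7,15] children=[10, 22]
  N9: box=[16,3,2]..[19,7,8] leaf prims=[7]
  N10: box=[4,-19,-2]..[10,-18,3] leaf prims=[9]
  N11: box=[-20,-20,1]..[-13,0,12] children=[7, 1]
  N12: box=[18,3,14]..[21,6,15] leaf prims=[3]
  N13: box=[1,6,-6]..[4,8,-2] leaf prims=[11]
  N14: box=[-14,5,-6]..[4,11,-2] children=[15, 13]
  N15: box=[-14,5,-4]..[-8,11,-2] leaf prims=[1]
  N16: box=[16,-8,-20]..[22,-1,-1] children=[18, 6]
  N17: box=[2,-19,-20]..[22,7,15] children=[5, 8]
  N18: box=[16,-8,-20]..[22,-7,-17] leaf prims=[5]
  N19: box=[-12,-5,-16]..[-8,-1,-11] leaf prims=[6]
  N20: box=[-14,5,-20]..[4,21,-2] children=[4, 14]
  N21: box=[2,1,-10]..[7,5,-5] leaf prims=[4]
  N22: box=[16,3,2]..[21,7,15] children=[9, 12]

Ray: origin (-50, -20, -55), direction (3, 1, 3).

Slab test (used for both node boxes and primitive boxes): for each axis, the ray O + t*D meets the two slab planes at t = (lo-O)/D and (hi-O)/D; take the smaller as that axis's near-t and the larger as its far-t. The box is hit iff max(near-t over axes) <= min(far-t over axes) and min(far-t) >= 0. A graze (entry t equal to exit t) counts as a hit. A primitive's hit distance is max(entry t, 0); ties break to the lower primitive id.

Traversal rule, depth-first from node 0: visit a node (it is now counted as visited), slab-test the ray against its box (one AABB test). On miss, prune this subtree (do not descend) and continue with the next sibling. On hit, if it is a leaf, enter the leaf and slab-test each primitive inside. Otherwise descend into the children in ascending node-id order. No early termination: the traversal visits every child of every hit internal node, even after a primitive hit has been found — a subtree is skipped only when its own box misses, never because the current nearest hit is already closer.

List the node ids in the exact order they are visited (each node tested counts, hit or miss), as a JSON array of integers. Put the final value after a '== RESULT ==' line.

Traverse from the root:
N0 x:[10,24] y:[0,41] z:[35/3,70/3] -> hit [35/3,70/3], descend [2, 17]
  N2 x:[10,18] y:[0,41] z:[35/3,67/3] -> hit [35/3,18], descend [3, 20]
    N3 x:[10,14] y:[0,20] z:[13,67/3] -> hit [13,14], descend [11, 19]
      N11 x:[10,37/3] y:[0,20] z:[56/3,67/3] -> miss, prune
      N19 x:[38/3,14] y:[15,19] z:[13,44/3] -> miss, prune
    N20 x:[12,18] y:[25,41] z:[35/3,53/3] -> miss, prune
  N17 x:[52/3,24] y:[1,27] z:[35/3,70/3] -> hit [52/3,70/3], descend [5, 8]
    N5 x:[52/3,24] y:[12,25] z:[35/3,18] -> hit [52/3,18], descend [16, 21]
      N16 x:[22,24] y:[12,19] z:[35/3,18] -> miss, prune
      N21 x:[52/3,19] y:[21,25] z:[15,50/3] -> miss, prune
    N8 x:[18,71/3] y:[1,27] z:[53/3,70/3] -> hit [18,70/3], descend [10, 22]
      N10 x:[18,20] y:[1,2] z:[53/3,58/3] -> miss, prune
      N22 x:[22,71/3] y:[23,27] z:[19,70/3] -> hit [23,70/3], descend [9, 12]
        N9 x:[22,23] y:[23,27] z:[19,21] -> miss, prune
        N12 x:[68/3,71/3] y:[23,26] z:[23,70/3] -> hit [23,70/3] leaf, test {P3@t=23}

15 AABB tests over nodes [0, 2, 3, 11, 19, 20, 17, 5, 16, 21, 8, 10, 22, 9, 12]; 1 leaf entered; closest P3.

== RESULT ==
[0, 2, 3, 11, 19, 20, 17, 5, 16, 21, 8, 10, 22, 9, 12]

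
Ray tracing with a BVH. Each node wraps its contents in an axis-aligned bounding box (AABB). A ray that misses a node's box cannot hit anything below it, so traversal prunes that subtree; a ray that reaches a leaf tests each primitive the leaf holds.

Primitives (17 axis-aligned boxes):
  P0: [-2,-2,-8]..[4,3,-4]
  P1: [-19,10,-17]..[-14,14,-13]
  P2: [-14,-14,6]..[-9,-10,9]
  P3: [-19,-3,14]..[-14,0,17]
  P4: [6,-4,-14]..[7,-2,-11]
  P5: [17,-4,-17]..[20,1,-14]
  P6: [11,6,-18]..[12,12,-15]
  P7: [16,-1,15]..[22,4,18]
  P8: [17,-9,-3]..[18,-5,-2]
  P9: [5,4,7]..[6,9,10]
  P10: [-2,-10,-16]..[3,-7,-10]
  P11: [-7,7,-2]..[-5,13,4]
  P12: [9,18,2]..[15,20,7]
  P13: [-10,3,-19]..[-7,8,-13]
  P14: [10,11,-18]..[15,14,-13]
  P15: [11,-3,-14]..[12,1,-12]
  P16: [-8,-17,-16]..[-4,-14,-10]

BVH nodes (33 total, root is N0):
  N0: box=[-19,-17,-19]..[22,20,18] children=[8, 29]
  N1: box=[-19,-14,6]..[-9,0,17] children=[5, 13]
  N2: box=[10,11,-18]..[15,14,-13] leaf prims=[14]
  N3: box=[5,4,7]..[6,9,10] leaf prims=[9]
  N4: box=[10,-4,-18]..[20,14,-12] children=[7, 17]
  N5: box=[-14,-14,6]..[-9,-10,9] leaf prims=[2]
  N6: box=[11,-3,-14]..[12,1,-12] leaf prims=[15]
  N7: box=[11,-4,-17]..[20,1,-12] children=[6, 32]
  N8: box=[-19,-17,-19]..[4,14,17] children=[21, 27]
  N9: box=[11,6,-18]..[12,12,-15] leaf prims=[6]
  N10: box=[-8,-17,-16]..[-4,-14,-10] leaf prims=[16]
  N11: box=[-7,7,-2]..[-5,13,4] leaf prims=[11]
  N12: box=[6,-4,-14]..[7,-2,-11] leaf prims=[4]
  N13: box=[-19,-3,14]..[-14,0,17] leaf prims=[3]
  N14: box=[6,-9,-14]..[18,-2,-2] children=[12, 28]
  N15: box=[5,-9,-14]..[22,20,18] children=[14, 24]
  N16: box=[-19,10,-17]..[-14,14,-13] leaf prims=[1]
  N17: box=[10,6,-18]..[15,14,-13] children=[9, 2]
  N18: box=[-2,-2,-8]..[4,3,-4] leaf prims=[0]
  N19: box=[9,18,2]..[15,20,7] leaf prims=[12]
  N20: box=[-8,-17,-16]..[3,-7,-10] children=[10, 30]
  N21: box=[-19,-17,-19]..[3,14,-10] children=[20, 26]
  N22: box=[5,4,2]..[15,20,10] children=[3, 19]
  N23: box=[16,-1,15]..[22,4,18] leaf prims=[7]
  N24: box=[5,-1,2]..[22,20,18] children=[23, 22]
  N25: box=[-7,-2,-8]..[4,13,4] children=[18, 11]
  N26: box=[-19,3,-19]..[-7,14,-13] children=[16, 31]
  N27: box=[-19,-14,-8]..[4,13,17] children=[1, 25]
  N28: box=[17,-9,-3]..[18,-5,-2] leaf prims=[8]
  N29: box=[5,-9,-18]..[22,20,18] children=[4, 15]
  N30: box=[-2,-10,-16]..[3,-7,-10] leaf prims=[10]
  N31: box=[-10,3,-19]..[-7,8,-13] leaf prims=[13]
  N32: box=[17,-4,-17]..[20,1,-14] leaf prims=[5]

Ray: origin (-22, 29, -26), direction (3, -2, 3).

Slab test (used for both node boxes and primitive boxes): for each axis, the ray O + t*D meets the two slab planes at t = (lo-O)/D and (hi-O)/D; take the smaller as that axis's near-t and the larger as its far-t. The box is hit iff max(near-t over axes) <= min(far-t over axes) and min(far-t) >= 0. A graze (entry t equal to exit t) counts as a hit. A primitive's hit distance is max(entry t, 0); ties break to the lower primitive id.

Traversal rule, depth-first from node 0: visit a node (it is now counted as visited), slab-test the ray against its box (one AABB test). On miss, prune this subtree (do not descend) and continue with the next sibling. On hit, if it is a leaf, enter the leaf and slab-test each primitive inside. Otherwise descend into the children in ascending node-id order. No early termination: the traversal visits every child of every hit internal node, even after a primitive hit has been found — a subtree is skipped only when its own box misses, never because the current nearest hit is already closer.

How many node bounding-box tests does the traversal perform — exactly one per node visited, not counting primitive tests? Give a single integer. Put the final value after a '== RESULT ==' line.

Trace the traversal:
N0 x:[1,44/3] y:[9/2,23] z:[7/3,44/3] -> hit [9/2,44/3], descend [8, 29]
  N8 x:[1,26/3] y:[15/2,23] z:[7/3,43/3] -> hit [15/2,26/3], descend [21, 27]
    N21 x:[1,25/3] y:[15/2,23] z:[7/3,16/3] -> miss, prune
    N27 x:[1,26/3] y:[8,43/2] z:[6,43/3] -> hit [8,26/3], descend [1, 25]
      N1 x:[1,13/3] y:[29/2,43/2] z:[32/3,43/3] -> miss, prune
      N25 x:[5,26/3] y:[8,31/2] z:[6,10] -> hit [8,26/3], descend [11, 18]
        N11 x:[5,17/3] y:[8,11] z:[8,10] -> miss, prune
        N18 x:[20/3,26/3] y:[13,31/2] z:[6,22/3] -> miss, prune
  N29 x:[9,44/3] y:[9/2,19] z:[8/3,44/3] -> hit [9,44/3], descend [4, 15]
    N4 x:[32/3,14] y:[15/2,33/2] z:[8/3,14/3] -> miss, prune
    N15 x:[9,44/3] y:[9/2,19] z:[4,44/3] -> hit [9,44/3], descend [14, 24]
      N14 x:[28/3,40/3] y:[31/2,19] z:[4,8] -> miss, prune
      N24 x:[9,44/3] y:[9/2,15] z:[28/3,44/3] -> hit [28/3,44/3], descend [22, 23]
        N22 x:[9,37/3] y:[9/2,25/2] z:[28/3,12] -> hit [28/3,12], descend [3, 19]
          N3 x:[9,28/3] y:[10,25/2] z:[11,12] -> miss, prune
          N19 x:[31/3,37/3] y:[9/2,11/2] z:[28/3,11] -> miss, prune
        N23 x:[38/3,44/3] y:[25/2,15] z:[41/3,44/3] -> hit [41/3,44/3] leaf, test {P7@t=41/3}

Summary -> nodes [0, 8, 21, 27, 1, 25, 11, 18, 29, 4, 15, 14, 24, 22, 3, 19, 23]; box-tests=17; leaf-entries=1; first=P7

== RESULT ==
17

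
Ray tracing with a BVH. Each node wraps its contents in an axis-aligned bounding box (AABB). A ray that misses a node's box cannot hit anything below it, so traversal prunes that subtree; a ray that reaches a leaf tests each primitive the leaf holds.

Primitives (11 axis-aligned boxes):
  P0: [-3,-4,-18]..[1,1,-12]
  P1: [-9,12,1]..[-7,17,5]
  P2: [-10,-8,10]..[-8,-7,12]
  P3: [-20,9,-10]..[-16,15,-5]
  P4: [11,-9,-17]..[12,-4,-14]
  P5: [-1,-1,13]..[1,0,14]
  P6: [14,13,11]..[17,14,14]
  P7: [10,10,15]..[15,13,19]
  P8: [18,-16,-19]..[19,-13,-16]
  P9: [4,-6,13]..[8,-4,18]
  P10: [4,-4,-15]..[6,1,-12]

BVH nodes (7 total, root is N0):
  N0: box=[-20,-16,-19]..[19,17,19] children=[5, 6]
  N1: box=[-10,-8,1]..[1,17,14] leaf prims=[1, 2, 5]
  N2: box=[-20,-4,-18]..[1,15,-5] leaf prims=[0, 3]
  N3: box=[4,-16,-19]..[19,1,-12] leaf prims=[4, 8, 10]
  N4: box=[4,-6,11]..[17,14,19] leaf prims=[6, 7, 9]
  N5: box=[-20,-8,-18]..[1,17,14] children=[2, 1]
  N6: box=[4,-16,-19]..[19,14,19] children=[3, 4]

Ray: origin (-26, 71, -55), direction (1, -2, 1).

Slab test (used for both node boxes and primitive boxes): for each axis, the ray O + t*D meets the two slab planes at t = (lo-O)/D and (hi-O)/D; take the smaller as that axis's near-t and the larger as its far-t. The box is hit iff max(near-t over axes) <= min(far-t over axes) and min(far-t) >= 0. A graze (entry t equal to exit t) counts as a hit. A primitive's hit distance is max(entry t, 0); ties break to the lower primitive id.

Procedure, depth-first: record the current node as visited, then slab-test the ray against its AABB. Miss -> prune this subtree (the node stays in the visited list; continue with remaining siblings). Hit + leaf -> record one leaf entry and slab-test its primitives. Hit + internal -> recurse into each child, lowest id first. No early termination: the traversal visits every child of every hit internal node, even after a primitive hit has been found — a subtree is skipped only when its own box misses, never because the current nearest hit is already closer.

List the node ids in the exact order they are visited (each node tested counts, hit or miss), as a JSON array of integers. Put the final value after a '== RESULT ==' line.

Traverse from the root:
N0 x:[6,45] y:[27,87/2] z:[36,74] -> hit [36,87/2], descend [5, 6]
  N5 x:[6,27] y:[27,79/2] z:[37,69] -> miss, prune
  N6 x:[30,45] y:[57/2,87/2] z:[36,74] -> hit [36,87/2], descend [3, 4]
    N3 x:[30,45] y:[35,87/2] z:[36,43] -> hit [36,43] leaf, test {P4@t=38, P8(miss), P10(miss)}
    N4 x:[30,43] y:[57/2,77/2] z:[66,74] -> miss, prune

Summary -> nodes [0, 5, 6, 3, 4]; box-tests=5; leaf-entries=1; first=P4

== RESULT ==
[0, 5, 6, 3, 4]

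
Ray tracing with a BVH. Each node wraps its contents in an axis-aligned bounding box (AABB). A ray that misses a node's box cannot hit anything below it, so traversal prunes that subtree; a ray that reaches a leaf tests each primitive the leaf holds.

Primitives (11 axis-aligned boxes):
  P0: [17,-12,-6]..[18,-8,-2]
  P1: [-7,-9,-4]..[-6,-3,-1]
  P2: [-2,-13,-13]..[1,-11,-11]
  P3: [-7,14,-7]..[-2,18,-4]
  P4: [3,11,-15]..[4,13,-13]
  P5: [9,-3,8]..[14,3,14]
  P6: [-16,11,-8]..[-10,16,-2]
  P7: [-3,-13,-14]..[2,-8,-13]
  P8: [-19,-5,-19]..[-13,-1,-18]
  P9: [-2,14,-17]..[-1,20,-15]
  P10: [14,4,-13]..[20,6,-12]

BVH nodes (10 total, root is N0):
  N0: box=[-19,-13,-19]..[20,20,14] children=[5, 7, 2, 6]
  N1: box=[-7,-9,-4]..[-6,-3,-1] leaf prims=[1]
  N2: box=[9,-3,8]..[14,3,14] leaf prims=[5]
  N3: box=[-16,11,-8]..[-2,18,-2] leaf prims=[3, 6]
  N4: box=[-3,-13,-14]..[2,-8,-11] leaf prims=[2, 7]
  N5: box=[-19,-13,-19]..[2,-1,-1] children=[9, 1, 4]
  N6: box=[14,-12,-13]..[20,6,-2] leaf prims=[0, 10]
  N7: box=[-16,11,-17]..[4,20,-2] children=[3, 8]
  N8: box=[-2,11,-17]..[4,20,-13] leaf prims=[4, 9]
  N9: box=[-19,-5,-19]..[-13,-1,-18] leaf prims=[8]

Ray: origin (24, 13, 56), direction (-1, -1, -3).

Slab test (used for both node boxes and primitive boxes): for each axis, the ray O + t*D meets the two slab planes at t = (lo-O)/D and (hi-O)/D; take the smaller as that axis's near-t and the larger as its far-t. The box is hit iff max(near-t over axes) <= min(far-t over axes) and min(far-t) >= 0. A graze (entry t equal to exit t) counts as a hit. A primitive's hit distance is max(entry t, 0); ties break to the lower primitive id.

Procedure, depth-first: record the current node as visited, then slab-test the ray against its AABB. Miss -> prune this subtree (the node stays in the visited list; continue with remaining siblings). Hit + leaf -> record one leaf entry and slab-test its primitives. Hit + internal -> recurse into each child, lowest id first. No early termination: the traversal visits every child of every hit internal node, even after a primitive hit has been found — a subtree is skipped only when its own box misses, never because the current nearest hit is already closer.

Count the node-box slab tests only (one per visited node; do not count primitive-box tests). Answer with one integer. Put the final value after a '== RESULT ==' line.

Traverse from the root:
N0 x:[4,43] y:[-7,26] z:[14,25] -> hit [14,25], descend [2, 5, 6, 7]
  N2 x:[10,15] y:[10,16] z:[14,16] -> hit [14,15] leaf, test {P5@t=14}
  N5 x:[22,43] y:[14,26] z:[19,25] -> hit [22,25], descend [1, 4, 9]
    N1 x:[30,31] y:[16,22] z:[19,20] -> miss, prune
    N4 x:[22,27] y:[21,26] z:[67/3,70/3] -> hit [67/3,70/3] leaf, test {P2(miss), P7@t=23}
    N9 x:[37,43] y:[14,18] z:[74/3,25] -> miss, prune
  N6 x:[4,10] y:[7,25] z:[58/3,23] -> miss, prune
  N7 x:[20,40] y:[-7,2] z:[58/3,73/3] -> miss, prune

Summary -> nodes [0, 2, 5, 1, 4, 9, 6, 7]; box-tests=8; leaf-entries=2; first=P5

== RESULT ==
8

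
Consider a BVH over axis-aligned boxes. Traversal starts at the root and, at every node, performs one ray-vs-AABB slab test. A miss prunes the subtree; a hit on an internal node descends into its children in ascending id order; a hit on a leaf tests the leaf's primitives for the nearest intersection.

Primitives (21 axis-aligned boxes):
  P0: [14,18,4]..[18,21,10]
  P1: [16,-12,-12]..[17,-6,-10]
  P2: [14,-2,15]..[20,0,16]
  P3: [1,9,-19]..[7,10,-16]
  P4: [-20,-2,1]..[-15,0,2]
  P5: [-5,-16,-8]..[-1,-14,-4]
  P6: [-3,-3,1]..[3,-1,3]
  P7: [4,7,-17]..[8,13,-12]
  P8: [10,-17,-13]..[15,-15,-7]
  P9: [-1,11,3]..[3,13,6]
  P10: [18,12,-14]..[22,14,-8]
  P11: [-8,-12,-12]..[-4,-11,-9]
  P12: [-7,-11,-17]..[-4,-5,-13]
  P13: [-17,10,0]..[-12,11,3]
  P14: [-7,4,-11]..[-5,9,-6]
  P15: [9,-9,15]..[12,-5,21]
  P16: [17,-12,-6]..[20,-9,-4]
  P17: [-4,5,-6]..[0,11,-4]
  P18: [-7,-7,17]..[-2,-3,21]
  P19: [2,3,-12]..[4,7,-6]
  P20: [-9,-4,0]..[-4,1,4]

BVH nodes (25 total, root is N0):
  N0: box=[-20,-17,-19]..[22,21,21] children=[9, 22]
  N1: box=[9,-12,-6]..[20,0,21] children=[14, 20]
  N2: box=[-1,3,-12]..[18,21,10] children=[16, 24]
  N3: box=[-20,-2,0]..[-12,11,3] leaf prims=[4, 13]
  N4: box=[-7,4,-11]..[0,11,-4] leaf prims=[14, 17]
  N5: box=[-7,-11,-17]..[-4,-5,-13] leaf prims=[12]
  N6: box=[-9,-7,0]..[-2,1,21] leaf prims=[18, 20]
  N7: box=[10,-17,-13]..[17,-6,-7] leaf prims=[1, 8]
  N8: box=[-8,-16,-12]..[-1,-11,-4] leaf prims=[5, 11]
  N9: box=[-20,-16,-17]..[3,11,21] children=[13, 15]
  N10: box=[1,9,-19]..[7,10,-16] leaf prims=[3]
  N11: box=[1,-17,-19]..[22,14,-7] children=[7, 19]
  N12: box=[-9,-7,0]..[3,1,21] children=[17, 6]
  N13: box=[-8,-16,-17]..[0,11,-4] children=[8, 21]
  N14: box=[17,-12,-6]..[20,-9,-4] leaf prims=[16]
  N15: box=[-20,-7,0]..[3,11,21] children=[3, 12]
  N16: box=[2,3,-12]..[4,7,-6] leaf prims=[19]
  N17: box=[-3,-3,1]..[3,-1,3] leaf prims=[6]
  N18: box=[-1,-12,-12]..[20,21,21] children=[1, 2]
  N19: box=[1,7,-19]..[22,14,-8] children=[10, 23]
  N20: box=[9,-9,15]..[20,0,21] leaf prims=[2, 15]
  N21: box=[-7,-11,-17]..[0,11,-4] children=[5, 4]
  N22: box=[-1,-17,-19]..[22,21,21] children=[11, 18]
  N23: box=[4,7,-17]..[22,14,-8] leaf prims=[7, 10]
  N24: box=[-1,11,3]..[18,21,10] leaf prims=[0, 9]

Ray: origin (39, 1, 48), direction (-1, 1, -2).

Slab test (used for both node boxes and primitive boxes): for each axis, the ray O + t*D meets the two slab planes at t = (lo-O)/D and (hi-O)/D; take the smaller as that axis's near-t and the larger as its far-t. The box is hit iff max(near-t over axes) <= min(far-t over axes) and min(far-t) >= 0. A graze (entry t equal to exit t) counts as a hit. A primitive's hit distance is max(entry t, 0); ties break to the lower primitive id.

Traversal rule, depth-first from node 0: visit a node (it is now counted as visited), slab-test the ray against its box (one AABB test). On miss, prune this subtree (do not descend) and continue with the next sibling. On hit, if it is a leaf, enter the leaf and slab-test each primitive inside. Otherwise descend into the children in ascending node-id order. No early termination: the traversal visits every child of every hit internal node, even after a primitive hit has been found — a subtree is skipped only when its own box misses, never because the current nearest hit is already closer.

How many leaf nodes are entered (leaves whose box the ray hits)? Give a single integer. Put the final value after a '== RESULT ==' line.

Traverse from the root:
N0 x:[17,59] y:[-18,20] z:[27/2,67/2] -> hit [17,20], descend [9, 22]
  N9 x:[36,59] y:[-17,10] z:[27/2,65/2] -> miss, prune
  N22 x:[17,40] y:[-18,20] z:[27/2,67/2] -> hit [17,20], descend [11, 18]
    N11 x:[17,38] y:[-18,13] z:[55/2,67/2] -> miss, prune
    N18 x:[19,40] y:[-13,20] z:[27/2,30] -> hit [19,20], descend [1, 2]
      N1 x:[19,30] y:[-13,-1] z:[27/2,27] -> miss, prune
      N2 x:[21,40] y:[2,20] z:[19,30] -> miss, prune

Summary -> nodes [0, 9, 22, 11, 18, 1, 2]; box-tests=7; leaf-entries=0; first=miss

== RESULT ==
0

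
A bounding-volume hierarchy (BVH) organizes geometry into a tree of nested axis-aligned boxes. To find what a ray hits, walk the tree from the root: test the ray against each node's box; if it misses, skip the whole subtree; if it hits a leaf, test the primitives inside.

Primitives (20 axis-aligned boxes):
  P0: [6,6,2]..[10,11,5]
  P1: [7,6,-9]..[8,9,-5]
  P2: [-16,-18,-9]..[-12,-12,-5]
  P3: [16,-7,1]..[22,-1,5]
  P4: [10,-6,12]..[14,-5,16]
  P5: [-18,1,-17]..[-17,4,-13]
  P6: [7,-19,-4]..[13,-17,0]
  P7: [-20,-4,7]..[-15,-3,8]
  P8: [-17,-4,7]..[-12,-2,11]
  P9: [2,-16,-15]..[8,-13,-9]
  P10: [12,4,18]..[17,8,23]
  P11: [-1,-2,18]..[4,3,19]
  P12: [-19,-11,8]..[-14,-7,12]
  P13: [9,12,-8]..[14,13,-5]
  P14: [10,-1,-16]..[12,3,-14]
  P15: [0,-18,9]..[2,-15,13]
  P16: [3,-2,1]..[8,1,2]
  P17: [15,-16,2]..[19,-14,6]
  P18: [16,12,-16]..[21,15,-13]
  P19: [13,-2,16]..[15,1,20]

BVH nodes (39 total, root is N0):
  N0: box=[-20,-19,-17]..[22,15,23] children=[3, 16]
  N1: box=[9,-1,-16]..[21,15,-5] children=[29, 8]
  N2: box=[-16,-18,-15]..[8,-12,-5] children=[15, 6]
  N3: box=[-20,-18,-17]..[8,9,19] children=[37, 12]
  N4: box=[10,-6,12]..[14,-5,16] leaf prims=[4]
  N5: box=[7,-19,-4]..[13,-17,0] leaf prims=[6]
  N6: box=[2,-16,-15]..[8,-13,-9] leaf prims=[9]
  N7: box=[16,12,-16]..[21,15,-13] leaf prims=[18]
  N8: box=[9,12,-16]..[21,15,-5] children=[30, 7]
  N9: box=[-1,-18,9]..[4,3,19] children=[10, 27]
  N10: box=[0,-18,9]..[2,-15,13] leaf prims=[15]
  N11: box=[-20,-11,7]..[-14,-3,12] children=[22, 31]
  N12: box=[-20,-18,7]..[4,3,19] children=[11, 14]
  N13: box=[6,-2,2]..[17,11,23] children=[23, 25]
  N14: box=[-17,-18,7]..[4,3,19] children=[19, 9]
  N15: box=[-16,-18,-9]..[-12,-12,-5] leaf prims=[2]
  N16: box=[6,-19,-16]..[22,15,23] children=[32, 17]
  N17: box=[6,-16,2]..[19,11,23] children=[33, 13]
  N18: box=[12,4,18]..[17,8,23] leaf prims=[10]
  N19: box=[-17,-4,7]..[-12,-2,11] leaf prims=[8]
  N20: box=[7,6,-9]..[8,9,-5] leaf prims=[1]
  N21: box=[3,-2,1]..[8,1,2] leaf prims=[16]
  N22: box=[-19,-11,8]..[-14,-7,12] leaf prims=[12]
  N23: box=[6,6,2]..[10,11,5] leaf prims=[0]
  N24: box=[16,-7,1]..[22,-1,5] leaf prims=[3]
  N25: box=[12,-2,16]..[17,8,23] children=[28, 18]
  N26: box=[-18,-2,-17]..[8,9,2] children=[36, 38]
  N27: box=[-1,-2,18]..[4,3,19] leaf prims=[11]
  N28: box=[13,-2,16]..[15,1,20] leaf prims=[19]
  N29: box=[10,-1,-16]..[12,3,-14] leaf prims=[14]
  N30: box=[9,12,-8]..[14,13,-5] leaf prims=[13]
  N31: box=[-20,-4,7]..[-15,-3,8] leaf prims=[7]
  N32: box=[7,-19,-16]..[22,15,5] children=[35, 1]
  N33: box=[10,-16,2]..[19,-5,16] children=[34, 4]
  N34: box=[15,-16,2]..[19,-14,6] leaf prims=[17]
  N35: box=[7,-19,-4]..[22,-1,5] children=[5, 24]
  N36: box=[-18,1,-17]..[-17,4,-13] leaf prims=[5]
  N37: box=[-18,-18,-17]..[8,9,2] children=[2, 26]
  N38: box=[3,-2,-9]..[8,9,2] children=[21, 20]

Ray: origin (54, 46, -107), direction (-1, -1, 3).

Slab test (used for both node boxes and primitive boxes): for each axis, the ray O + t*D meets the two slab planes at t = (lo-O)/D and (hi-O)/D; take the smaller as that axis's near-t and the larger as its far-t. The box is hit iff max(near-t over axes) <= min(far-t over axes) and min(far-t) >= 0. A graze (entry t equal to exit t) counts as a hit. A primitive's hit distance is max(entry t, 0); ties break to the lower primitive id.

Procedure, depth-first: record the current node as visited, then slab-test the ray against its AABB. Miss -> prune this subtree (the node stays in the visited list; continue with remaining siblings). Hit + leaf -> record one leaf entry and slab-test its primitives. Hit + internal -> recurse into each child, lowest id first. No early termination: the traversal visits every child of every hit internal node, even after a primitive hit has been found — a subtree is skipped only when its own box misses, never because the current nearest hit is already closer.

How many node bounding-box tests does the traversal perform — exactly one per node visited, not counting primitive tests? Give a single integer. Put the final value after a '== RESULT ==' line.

Walk:
N0 x:[32,74] y:[31,65] z:[30,130/3] -> hit [32,130/3], descend [3, 16]
  N3 x:[46,74] y:[37,64] z:[30,42] -> miss, prune
  N16 x:[32,48] y:[31,65] z:[91/3,130/3] -> hit [32,130/3], descend [17, 32]
    N17 x:[35,48] y:[35,62] z:[109/3,130/3] -> hit [109/3,130/3], descend [13, 33]
      N13 x:[37,48] y:[35,48] z:[109/3,130/3] -> hit [37,130/3], descend [23, 25]
        N23 x:[44,48] y:[35,40] z:[109/3,112/3] -> miss, prune
        N25 x:[37,42] y:[38,48] z:[41,130/3] -> hit [41,42], descend [18, 28]
          N18 x:[37,42] y:[38,42] z:[125/3,130/3] -> hit [125/3,42] leaf, test {P10@t=125/3}
          N28 x:[39,41] y:[45,48] z:[41,127/3] -> miss, prune
      N33 x:[35,44] y:[51,62] z:[109/3,41] -> miss, prune
    N32 x:[32,47] y:[31,65] z:[91/3,112/3] -> hit [32,112/3], descend [1, 35]
      N1 x:[33,45] y:[31,47] z:[91/3,34] -> hit [33,34], descend [8, 29]
        N8 x:[33,45] y:[31,34] z:[91/3,34] -> hit [33,34], descend [7, 30]
          N7 x:[33,38] y:[31,34] z:[91/3,94/3] -> miss, prune
          N30 x:[40,45] y:[33,34] z:[33,34] -> miss, prune
        N29 x:[42,44] y:[43,47] z:[91/3,31] -> miss, prune
      N35 x:[32,47] y:[47,65] z:[103/3,112/3] -> miss, prune

Visited [0, 3, 16, 17, 13, 23, 25, 18, 28, 33, 32, 1, 8, 7, 30, 29, 35]. Tests: 17 box, 1 leaf. Nearest: P10.

== RESULT ==
17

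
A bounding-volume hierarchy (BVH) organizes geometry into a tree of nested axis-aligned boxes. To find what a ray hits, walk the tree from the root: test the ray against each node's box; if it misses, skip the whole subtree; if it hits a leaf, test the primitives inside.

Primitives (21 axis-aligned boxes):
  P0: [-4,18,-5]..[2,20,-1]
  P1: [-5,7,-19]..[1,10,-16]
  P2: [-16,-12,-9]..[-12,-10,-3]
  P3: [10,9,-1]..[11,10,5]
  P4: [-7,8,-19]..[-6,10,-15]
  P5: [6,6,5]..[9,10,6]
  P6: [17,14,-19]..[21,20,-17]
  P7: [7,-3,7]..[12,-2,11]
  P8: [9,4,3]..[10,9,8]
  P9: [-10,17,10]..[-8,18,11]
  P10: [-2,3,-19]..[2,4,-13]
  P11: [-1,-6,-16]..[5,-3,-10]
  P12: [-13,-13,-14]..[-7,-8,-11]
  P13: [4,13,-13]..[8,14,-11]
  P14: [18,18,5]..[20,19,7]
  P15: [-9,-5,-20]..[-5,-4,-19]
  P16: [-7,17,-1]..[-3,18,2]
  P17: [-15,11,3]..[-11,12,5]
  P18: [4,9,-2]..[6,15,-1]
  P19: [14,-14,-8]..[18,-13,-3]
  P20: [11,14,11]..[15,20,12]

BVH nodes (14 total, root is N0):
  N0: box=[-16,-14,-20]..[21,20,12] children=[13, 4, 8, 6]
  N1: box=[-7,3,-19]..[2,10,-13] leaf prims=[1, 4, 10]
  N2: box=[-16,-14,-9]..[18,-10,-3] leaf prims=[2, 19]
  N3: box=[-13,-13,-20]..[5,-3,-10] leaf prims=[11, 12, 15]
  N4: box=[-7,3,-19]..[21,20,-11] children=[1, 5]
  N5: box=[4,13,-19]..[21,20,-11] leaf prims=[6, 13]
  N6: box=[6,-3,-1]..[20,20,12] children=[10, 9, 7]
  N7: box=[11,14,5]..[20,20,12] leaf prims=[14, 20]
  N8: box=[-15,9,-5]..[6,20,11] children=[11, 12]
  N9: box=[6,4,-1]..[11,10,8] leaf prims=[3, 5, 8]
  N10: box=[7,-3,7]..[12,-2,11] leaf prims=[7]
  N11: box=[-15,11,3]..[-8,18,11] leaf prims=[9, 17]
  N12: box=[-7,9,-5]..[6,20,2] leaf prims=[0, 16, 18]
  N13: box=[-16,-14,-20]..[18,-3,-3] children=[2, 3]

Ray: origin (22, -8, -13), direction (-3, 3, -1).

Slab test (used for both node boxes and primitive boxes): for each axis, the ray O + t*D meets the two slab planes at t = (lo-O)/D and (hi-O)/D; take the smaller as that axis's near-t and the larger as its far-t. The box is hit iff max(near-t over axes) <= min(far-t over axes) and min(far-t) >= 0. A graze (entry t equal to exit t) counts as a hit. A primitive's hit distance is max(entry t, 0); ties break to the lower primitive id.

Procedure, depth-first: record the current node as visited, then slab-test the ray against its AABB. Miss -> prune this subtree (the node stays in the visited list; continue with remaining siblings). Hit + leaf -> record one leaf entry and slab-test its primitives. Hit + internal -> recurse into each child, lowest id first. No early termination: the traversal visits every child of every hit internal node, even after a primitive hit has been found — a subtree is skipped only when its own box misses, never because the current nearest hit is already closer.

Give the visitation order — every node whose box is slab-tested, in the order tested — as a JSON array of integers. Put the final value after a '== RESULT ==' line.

Trace the traversal:
N0 x:[1/3,38/3] y:[-2,28/3] z:[-25,7] -> hit [1/3,7], descend [4, 6, 8, 13]
  N4 x:[1/3,29/3] y:[11/3,28/3] z:[-2,6] -> hit [11/3,6], descend [1, 5]
    N1 x:[20/3,29/3] y:[11/3,6] z:[0,6] -> miss, prune
    N5 x:[1/3,6] y:[7,28/3] z:[-2,6] -> miss, prune
  N6 x:[2/3,16/3] y:[5/3,28/3] z:[-25,-12] -> miss, prune
  N8 x:[16/3,37/3] y:[17/3,28/3] z:[-24,-8] -> miss, prune
  N13 x:[4/3,38/3] y:[-2,5/3] z:[-10,7] -> hit [4/3,5/3], descend [2, 3]
    N2 x:[4/3,38/3] y:[-2,-2/3] z:[-10,-4] -> miss, prune
    N3 x:[17/3,35/3] y:[-5/3,5/3] z:[-3,7] -> miss, prune

order=[0, 4, 1, 5, 6, 8, 13, 2, 3]  |boxes|=9  |leaves|=0  hit=miss

== RESULT ==
[0, 4, 1, 5, 6, 8, 13, 2, 3]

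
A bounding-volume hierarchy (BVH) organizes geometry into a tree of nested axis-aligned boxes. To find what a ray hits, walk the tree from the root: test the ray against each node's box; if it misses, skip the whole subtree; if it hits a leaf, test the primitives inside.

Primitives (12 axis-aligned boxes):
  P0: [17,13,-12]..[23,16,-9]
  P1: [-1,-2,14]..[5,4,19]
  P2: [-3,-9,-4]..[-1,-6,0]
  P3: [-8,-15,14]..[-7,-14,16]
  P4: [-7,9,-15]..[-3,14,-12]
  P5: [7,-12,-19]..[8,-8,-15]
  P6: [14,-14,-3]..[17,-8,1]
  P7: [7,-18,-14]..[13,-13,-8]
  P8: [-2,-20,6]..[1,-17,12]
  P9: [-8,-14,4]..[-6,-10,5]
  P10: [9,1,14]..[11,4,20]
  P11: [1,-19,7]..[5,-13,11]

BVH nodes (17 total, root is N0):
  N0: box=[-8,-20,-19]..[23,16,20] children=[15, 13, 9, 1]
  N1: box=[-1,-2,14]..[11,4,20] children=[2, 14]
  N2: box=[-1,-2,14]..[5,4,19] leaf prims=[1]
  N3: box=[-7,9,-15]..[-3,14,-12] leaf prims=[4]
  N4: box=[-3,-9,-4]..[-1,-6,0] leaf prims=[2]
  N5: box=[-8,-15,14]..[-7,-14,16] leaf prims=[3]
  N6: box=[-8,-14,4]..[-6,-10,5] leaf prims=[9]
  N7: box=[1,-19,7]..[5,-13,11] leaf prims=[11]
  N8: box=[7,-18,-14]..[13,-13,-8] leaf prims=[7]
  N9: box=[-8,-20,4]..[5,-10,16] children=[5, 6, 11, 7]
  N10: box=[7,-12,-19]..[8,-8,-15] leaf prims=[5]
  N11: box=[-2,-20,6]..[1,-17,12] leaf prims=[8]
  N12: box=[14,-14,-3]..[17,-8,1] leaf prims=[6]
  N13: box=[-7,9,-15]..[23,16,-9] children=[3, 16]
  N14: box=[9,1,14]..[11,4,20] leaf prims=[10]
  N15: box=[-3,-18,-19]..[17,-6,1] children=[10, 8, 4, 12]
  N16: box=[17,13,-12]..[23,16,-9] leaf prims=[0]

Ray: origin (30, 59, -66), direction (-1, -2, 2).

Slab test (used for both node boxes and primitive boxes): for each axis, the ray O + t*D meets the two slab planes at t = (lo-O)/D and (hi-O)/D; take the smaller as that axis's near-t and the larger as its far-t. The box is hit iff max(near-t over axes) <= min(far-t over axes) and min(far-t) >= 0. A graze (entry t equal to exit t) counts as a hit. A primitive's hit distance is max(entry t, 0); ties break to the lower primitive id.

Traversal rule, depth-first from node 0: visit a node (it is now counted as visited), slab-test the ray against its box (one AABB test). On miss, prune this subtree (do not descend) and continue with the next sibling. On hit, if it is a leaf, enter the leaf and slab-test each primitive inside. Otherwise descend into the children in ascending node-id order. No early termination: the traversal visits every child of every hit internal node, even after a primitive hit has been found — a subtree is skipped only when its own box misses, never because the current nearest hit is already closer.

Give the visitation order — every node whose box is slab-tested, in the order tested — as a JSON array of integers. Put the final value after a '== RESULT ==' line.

Walk:
N0 x:[7,38] y:[43/2,79/2] z:[47/2,43] -> hit [47/2,38], descend [1, 9, 13, 15]
  N1 x:[19,31] y:[55/2,61/2] z:[40,43] -> miss, prune
  N9 x:[25,38] y:[69/2,79/2] z:[35,41] -> hit [35,38], descend [5, 6, 7, 11]
    N5 x:[37,38] y:[73/2,37] z:[40,41] -> miss, prune
    N6 x:[36,38] y:[69/2,73/2] z:[35,71/2] -> miss, prune
    N7 x:[25,29] y:[36,39] z:[73/2,77/2] -> miss, prune
    N11 x:[29,32] y:[38,79/2] z:[36,39] -> miss, prune
  N13 x:[7,37] y:[43/2,25] z:[51/2,57/2] -> miss, prune
  N15 x:[13,33] y:[65/2,77/2] z:[47/2,67/2] -> hit [65/2,33], descend [4, 8, 10, 12]
    N4 x:[31,33] y:[65/2,34] z:[31,33] -> hit [65/2,33] leaf, test {P2@t=65/2}
    N8 x:[17,23] y:[36,77/2] z:[26,29] -> miss, prune
    N10 x:[22,23] y:[67/2,71/2] z:[47/2,51/2] -> miss, prune
    N12 x:[13,16] y:[67/2,73/2] z:[63/2,67/2] -> miss, prune

13 AABB tests over nodes [0, 1, 9, 5, 6, 7, 11, 13, 15, 4, 8, 10, 12]; 1 leaf entered; closest P2.

== RESULT ==
[0, 1, 9, 5, 6, 7, 11, 13, 15, 4, 8, 10, 12]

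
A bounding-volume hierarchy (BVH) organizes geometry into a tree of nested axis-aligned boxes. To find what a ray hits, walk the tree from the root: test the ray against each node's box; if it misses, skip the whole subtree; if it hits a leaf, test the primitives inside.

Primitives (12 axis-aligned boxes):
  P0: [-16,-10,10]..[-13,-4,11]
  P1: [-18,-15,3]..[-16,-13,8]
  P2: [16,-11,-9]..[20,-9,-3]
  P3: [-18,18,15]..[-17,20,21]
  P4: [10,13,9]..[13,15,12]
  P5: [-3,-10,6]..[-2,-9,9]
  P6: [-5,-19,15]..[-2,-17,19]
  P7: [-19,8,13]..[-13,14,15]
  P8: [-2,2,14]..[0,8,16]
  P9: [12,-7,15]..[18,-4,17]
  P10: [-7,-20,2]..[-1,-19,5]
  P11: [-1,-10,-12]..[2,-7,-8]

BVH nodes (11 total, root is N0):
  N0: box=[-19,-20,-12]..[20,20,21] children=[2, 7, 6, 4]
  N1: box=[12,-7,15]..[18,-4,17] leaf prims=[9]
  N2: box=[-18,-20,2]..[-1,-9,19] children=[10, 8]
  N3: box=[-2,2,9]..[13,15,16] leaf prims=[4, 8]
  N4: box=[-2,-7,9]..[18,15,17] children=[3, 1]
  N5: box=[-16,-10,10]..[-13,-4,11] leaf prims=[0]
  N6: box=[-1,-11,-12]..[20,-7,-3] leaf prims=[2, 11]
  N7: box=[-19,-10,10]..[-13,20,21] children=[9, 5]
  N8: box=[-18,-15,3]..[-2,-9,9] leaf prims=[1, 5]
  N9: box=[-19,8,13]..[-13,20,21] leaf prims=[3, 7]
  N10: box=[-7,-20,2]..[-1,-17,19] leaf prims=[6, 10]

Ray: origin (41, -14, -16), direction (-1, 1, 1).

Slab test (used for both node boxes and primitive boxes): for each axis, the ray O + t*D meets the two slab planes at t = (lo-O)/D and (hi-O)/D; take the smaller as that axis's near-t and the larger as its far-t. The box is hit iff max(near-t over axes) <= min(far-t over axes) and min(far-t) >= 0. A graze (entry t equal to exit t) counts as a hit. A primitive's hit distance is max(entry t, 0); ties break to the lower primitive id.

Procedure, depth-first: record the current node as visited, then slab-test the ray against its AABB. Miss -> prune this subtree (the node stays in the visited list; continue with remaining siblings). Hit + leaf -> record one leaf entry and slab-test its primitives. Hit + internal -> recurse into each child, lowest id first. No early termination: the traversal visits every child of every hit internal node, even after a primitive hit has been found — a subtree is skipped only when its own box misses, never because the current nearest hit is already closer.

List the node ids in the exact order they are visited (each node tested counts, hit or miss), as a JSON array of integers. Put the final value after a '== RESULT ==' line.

Walk:
N0 x:[21,60] y:[-6,34] z:[4,37] -> hit [21,34], descend [2, 4, 6, 7]
  N2 x:[42,59] y:[-6,5] z:[18,35] -> miss, prune
  N4 x:[23,43] y:[7,29] z:[25,33] -> hit [25,29], descend [1, 3]
    N1 x:[23,29] y:[7,10] z:[31,33] -> miss, prune
    N3 x:[28,43] y:[16,29] z:[25,32] -> hit [28,29] leaf, test {P4@t=28, P8(miss)}
  N6 x:[21,42] y:[3,7] z:[4,13] -> miss, prune
  N7 x:[54,60] y:[4,34] z:[26,37] -> miss, prune

Summary -> nodes [0, 2, 4, 1, 3, 6, 7]; box-tests=7; leaf-entries=1; first=P4

== RESULT ==
[0, 2, 4, 1, 3, 6, 7]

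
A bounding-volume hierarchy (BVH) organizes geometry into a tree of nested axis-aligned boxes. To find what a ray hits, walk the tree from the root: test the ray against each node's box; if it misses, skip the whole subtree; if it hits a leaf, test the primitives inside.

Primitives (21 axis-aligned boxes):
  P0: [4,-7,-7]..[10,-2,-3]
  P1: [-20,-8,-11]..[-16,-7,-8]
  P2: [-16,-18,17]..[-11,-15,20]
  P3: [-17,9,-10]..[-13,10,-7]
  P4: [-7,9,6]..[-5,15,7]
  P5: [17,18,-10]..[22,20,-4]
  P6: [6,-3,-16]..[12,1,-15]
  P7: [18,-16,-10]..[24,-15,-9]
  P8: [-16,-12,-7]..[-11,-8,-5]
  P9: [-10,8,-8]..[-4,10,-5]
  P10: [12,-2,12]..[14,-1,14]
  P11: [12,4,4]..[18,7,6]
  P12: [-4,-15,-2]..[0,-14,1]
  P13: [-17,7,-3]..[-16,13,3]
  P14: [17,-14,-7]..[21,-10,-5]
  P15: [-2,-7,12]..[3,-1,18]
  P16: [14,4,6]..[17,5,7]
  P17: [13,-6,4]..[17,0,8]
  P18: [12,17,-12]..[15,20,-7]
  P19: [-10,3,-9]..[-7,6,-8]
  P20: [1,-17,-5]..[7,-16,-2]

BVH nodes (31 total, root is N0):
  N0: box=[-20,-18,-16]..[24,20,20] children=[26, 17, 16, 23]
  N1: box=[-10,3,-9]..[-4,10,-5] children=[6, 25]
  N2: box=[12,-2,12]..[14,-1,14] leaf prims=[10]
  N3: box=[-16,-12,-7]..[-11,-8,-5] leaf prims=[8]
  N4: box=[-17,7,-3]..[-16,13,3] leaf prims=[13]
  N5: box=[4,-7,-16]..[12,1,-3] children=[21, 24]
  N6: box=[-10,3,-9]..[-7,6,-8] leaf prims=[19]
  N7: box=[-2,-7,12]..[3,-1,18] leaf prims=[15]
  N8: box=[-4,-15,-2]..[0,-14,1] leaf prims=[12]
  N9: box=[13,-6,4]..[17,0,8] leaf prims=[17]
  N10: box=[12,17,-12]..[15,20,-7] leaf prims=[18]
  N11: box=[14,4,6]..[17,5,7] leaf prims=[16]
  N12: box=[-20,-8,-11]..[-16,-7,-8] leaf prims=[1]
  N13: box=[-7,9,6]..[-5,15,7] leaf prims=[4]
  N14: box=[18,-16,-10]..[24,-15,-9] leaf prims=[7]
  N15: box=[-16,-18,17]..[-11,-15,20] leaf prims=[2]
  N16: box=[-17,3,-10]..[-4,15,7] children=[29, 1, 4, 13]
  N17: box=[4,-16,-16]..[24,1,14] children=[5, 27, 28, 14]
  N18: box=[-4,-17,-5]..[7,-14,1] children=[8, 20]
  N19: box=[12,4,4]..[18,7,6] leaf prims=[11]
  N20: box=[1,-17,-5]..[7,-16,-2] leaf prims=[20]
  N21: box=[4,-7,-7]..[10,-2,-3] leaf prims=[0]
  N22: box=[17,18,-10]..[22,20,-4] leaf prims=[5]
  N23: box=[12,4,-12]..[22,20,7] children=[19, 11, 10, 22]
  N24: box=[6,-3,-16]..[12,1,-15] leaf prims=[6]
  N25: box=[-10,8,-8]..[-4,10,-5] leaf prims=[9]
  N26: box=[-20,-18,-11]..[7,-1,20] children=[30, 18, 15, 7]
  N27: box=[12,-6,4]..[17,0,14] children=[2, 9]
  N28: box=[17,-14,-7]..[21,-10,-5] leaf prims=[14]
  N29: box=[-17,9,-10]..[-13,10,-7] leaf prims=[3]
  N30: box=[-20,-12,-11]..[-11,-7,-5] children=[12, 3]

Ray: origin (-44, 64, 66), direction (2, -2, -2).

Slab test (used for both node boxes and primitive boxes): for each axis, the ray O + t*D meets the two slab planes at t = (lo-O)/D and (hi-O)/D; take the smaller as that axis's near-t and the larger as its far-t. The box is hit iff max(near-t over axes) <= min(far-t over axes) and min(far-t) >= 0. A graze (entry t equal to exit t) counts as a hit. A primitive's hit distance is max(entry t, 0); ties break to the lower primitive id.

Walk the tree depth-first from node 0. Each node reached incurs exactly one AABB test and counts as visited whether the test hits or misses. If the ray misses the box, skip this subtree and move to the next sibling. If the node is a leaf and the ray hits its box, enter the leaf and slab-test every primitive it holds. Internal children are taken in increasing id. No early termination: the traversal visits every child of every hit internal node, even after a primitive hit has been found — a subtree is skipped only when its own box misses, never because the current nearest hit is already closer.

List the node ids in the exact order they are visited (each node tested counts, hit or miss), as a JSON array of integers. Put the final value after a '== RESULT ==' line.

Trace the traversal:
N0 x:[12,34] y:[22,41] z:[23,41] -> hit [23,34], descend [16, 17, 23, 26]
  N16 x:[27/2,20] y:[49/2,61/2] z:[59/2,38] -> miss, prune
  N17 x:[24,34] y:[63/2,40] z:[26,41] -> hit [63/2,34], descend [5, 14, 27, 28]
    N5 x:[24,28] y:[63/2,71/2] z:[69/2,41] -> miss, prune
    N14 x:[31,34] y:[79/2,40] z:[75/2,38] -> miss, prune
    N27 x:[28,61/2] y:[32,35] z:[26,31] -> miss, prune
    N28 x:[61/2,65/2] y:[37,39] z:[71/2,73/2] -> miss, prune
  N23 x:[28,33] y:[22,30] z:[59/2,39] -> hit [59/2,30], descend [10, 11, 19, 22]
    N10 x:[28,59/2] y:[22,47/2] z:[73/2,39] -> miss, prune
    N11 x:[29,61/2] y:[59/2,30] z:[59/2,30] -> hit [59/2,30] leaf, test {P16@t=59/2}
    N19 x:[28,31] y:[57/2,30] z:[30,31] -> hit [30,30] leaf, test {P11@t=30}
    N22 x:[61/2,33] y:[22,23] z:[35,38] -> miss, prune
  N26 x:[12,51/2] y:[65/2,41] z:[23,77/2] -> miss, prune

13 AABB tests over nodes [0, 16, 17, 5, 14, 27, 28, 23, 10, 11, 19, 22, 26]; 2 leaves entered; closest P16.

== RESULT ==
[0, 16, 17, 5, 14, 27, 28, 23, 10, 11, 19, 22, 26]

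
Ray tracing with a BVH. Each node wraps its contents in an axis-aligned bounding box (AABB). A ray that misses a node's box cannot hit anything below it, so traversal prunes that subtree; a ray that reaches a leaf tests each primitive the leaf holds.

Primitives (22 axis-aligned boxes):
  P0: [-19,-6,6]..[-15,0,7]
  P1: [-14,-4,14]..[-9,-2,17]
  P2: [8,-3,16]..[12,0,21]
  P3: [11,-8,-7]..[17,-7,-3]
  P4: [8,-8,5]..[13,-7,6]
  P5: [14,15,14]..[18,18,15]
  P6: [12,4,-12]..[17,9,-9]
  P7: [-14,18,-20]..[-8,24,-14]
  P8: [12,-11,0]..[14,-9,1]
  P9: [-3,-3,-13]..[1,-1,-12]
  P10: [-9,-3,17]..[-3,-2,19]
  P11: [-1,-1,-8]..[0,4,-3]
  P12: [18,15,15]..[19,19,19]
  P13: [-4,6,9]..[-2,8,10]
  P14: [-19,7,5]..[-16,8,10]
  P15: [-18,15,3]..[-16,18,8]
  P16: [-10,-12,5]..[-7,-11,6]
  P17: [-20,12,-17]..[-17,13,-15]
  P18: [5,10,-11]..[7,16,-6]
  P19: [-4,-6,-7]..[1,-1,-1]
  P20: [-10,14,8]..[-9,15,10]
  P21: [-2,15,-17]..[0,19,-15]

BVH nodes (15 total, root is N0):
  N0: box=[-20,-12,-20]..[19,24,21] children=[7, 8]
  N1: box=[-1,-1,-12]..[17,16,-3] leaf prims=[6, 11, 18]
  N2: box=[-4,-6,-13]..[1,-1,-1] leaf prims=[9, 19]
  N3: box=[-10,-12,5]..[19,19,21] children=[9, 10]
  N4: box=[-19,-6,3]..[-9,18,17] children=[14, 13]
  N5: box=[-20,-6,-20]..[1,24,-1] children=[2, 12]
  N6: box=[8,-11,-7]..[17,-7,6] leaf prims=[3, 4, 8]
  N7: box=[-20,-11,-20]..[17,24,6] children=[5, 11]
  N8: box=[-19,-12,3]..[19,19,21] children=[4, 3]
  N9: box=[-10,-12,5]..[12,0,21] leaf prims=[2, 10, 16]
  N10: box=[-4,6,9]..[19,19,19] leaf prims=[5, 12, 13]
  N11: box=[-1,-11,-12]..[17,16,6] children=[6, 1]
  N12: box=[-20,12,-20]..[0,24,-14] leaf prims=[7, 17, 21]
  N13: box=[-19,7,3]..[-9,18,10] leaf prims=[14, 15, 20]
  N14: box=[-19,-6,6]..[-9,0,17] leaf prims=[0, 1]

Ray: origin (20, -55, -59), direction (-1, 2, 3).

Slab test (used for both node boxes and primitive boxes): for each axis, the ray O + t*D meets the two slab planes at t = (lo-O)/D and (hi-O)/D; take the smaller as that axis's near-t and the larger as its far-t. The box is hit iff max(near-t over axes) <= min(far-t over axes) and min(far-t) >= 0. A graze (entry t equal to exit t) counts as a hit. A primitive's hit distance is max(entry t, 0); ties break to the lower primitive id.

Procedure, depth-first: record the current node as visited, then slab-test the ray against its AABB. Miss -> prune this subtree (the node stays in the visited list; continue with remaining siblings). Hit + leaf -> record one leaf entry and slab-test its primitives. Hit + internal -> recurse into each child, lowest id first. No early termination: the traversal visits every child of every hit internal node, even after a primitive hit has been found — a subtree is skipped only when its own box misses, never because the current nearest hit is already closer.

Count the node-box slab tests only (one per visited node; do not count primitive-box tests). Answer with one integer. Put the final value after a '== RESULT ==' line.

Trace the traversal:
N0 x:[1,40] y:[43/2,79/2] z:[13,80/3] -> hit [43/2,80/3], descend [7, 8]
  N7 x:[3,40] y:[22,79/2] z:[13,65/3] -> miss, prune
  N8 x:[1,39] y:[43/2,37] z:[62/3,80/3] -> hit [43/2,80/3], descend [3, 4]
    N3 x:[1,30] y:[43/2,37] z:[64/3,80/3] -> hit [43/2,80/3], descend [9, 10]
      N9 x:[8,30] y:[43/2,55/2] z:[64/3,80/3] -> hit [43/2,80/3] leaf, test {P2(miss), P10@t=26, P16(miss)}
      N10 x:[1,24] y:[61/2,37] z:[68/3,26] -> miss, prune
    N4 x:[29,39] y:[49/2,73/2] z:[62/3,76/3] -> miss, prune

7 AABB tests over nodes [0, 7, 8, 3, 9, 10, 4]; 1 leaf entered; closest P10.

== RESULT ==
7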